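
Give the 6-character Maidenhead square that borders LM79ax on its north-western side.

LN60xa

Longitude subsquare a = 0; −1 → -1, wraps to 23 = x, carry into square.
Longitude square 7; −1 → 6.
Latitude subsquare x = 23; +1 → 24, wraps to 0 = a, carry into square.
Latitude square 9; +1 → 10, wraps to 0, carry into field.
Latitude field M = 12; +1 → 13 = N.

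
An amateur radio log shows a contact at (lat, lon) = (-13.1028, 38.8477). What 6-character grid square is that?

Shift to the Maidenhead origin (180°W, 90°S): lon 218.8477, lat 76.8972.
Field (20°×10°, letters A–R): 218.8477/20 → 10 → K, 76.8972/10 → 7 → H; chars KH.
Square (2°×1°, digits 0–9): 18.8477/2 → 9, 6.8972/1 → 6; chars 96.
Subsquare (5′×2.5′, letters a–x): 0.8477/0.0833333 → 10 → k, 0.8972/0.0416667 → 21 → v; chars kv.

KH96kv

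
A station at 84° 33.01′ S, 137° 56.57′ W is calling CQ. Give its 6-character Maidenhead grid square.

CA15ak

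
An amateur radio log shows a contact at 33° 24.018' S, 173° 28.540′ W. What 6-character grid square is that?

Shift to the Maidenhead origin (180°W, 90°S): lon 6.5243, lat 56.5997.
Field: lon ⌊6.5243/20⌋ = 0 → A; lat ⌊56.5997/10⌋ = 5 → F.
Square: lon ⌊6.5243/2⌋ = 3; lat ⌊6.5997/1⌋ = 6.
Subsquare: lon ⌊0.5243/0.0833333⌋ = 6 → g; lat ⌊0.5997/0.0416667⌋ = 14 → o.

AF36go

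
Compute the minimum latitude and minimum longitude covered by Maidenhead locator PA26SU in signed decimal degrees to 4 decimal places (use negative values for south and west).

Field P=15, A=0: +15·20° lon, +0·10° lat → SW at lon 120°, lat -90°.
Square 2, 6: +2·2° lon, +6·1° lat → SW at lon 124°, lat -84°.
Subsquare s=18, u=20: +18·0.0833333° lon, +20·0.0416667° lat → SW at lon 125.5°, lat -83.1667°.
latitude -83.1667, longitude 125.5000.

-83.1667, 125.5000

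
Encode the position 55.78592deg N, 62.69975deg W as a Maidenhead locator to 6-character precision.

FO85ps

Offset from 180°W / 90°S: lon 117.3003°, lat 145.7859°.
Field (20°×10°, letters A–R): 117.3003/20 → 5 → F, 145.7859/10 → 14 → O; chars FO.
Square (2°×1°, digits 0–9): 17.3003/2 → 8, 5.7859/1 → 5; chars 85.
Subsquare (5′×2.5′, letters a–x): 1.3003/0.0833333 → 15 → p, 0.7859/0.0416667 → 18 → s; chars ps.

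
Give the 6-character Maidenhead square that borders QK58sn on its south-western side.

Longitude subsquare s = 18; −1 → 17 = r.
Latitude subsquare n = 13; −1 → 12 = m.

QK58rm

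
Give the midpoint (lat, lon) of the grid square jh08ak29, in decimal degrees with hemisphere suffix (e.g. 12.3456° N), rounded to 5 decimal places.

Field J=9, H=7: +9·20° lon, +7·10° lat → SW at lon 0°, lat -20°.
Square 0, 8: +0·2° lon, +8·1° lat → SW at lon 0°, lat -12°.
Subsquare a=0, k=10: +0·0.0833333° lon, +10·0.0416667° lat → SW at lon 0°, lat -11.5833°.
Extended square 2, 9: +2·0.00833333° lon, +9·0.00416667° lat → SW at lon 0.0166667°, lat -11.5458°.
Cell spans 0.00833333° lon × 0.00416667° lat. Centre is SW corner plus half of each.
latitude 11.54375° S, longitude 0.02083° E.

11.54375° S, 0.02083° E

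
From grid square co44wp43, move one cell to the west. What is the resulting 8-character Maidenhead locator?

CO44wp33

Longitude extended square 4; −1 → 3.
The latitude characters are unchanged.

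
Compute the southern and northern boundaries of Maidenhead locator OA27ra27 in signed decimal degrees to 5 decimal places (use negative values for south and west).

-82.97083, -82.96667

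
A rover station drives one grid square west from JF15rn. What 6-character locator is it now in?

JF15qn

Longitude subsquare r = 17; −1 → 16 = q.
The latitude characters are unchanged.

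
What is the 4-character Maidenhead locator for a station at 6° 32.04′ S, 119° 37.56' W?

DI03

Offset from 180°W / 90°S: lon 60.37°, lat 83.47°.
Field: 60.37/20 → 3 → D, 83.47/10 → 8 → I; chars DI.
Square: 0.37/2 → 0, 3.47/1 → 3; chars 03.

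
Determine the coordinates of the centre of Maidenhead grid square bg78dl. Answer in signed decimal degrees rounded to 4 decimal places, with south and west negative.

Field B=1, G=6: +1·20° lon, +6·10° lat → SW at lon -160°, lat -30°.
Square 7, 8: +7·2° lon, +8·1° lat → SW at lon -146°, lat -22°.
Subsquare d=3, l=11: +3·0.0833333° lon, +11·0.0416667° lat → SW at lon -145.75°, lat -21.5417°.
Cell spans 0.0833333° lon × 0.0416667° lat. Centre is SW corner plus half of each.
latitude -21.5208, longitude -145.7083.

-21.5208, -145.7083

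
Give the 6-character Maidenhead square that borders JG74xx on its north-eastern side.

JG85aa

Longitude subsquare x = 23; +1 → 24, wraps to 0 = a, carry into square.
Longitude square 7; +1 → 8.
Latitude subsquare x = 23; +1 → 24, wraps to 0 = a, carry into square.
Latitude square 4; +1 → 5.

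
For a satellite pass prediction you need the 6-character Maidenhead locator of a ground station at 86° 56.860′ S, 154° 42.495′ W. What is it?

Add 180° to longitude and 90° to latitude: 25.2918, 3.0523.
Field (20°×10°, letters A–R): 25.2918/20 → 1 → B, 3.0523/10 → 0 → A; chars BA.
Square (2°×1°, digits 0–9): 5.2918/2 → 2, 3.0523/1 → 3; chars 23.
Subsquare (5′×2.5′, letters a–x): 1.2918/0.0833333 → 15 → p, 0.0523/0.0416667 → 1 → b; chars pb.

BA23pb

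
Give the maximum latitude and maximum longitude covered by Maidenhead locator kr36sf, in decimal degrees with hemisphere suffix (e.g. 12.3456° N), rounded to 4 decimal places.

Field K=10, R=17: +10·20° lon, +17·10° lat → SW at lon 20°, lat 80°.
Square 3, 6: +3·2° lon, +6·1° lat → SW at lon 26°, lat 86°.
Subsquare s=18, f=5: +18·0.0833333° lon, +5·0.0416667° lat → SW at lon 27.5°, lat 86.2083°.
Cell spans 0.0833333° lon × 0.0416667° lat. NE corner is SW corner plus one full cell.
latitude 86.2500° N, longitude 27.5833° E.

86.2500° N, 27.5833° E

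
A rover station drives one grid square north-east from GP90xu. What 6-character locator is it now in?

Longitude subsquare x = 23; +1 → 24, wraps to 0 = a, carry into square.
Longitude square 9; +1 → 10, wraps to 0, carry into field.
Longitude field G = 6; +1 → 7 = H.
Latitude subsquare u = 20; +1 → 21 = v.

HP00av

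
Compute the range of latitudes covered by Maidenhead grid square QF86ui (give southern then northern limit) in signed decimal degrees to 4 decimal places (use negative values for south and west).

Field Q=16, F=5: +16·20° lon, +5·10° lat → SW at lon 140°, lat -40°.
Square 8, 6: +8·2° lon, +6·1° lat → SW at lon 156°, lat -34°.
Subsquare u=20, i=8: +20·0.0833333° lon, +8·0.0416667° lat → SW at lon 157.667°, lat -33.6667°.
Cell spans 0.0833333° lon × 0.0416667° lat.
south -33.6667, north -33.6250.

-33.6667, -33.6250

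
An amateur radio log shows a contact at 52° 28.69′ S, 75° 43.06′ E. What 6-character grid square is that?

Add 180° to longitude and 90° to latitude: 255.7177, 37.5218.
Field: 255.7177/20 → 12 → M, 37.5218/10 → 3 → D; chars MD.
Square: 15.7177/2 → 7, 7.5218/1 → 7; chars 77.
Subsquare: 1.7177/0.0833333 → 20 → u, 0.5218/0.0416667 → 12 → m; chars um.

MD77um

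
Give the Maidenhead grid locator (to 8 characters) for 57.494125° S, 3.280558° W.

Shift to the Maidenhead origin (180°W, 90°S): lon 176.71944, lat 32.50588.
Field: 176.71944/20 → 8 → I, 32.50588/10 → 3 → D; chars ID.
Square: 16.71944/2 → 8, 2.50588/1 → 2; chars 82.
Subsquare: 0.71944/0.0833333 → 8 → i, 0.50588/0.0416667 → 12 → m; chars im.
Extended square: 0.05278/0.00833333 → 6, 0.00588/0.00416667 → 1; chars 61.

ID82im61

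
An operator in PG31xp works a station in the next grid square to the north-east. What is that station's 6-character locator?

Longitude subsquare x = 23; +1 → 24, wraps to 0 = a, carry into square.
Longitude square 3; +1 → 4.
Latitude subsquare p = 15; +1 → 16 = q.

PG41aq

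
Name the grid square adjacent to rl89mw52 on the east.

RL89mw62

Longitude extended square 5; +1 → 6.
The latitude characters are unchanged.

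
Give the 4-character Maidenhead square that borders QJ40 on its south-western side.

Longitude square 4; −1 → 3.
Latitude square 0; −1 → -1, wraps to 9, carry into field.
Latitude field J = 9; −1 → 8 = I.

QI39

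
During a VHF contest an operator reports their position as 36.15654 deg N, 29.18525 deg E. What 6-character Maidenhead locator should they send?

Offset from 180°W / 90°S: lon 209.1852°, lat 126.1565°.
Field (20°×10°, letters A–R): 209.1852/20 → 10 → K, 126.1565/10 → 12 → M; chars KM.
Square (2°×1°, digits 0–9): 9.1852/2 → 4, 6.1565/1 → 6; chars 46.
Subsquare (5′×2.5′, letters a–x): 1.1852/0.0833333 → 14 → o, 0.1565/0.0416667 → 3 → d; chars od.

KM46od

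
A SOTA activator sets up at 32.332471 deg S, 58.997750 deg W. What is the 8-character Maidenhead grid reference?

Offset from 180°W / 90°S: lon 121.00225°, lat 57.66753°.
Field: 121.00225/20 → 6 → G, 57.66753/10 → 5 → F; chars GF.
Square: 1.00225/2 → 0, 7.66753/1 → 7; chars 07.
Subsquare: 1.00225/0.0833333 → 12 → m, 0.66753/0.0416667 → 16 → q; chars mq.
Extended square: 0.00225/0.00833333 → 0, 0.00086/0.00416667 → 0; chars 00.

GF07mq00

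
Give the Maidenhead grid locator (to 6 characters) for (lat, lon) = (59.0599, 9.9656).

JO49xb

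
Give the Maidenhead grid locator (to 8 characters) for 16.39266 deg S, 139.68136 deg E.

Offset from 180°W / 90°S: lon 319.68136°, lat 73.60734°.
Field: 319.68136/20 → 15 → P, 73.60734/10 → 7 → H; chars PH.
Square: 19.68136/2 → 9, 3.60734/1 → 3; chars 93.
Subsquare: 1.68136/0.0833333 → 20 → u, 0.60734/0.0416667 → 14 → o; chars uo.
Extended square: 0.01469/0.00833333 → 1, 0.02401/0.00416667 → 5; chars 15.

PH93uo15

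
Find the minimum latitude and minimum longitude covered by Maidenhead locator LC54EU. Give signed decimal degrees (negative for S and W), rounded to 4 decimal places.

-65.1667, 50.3333

Field L=11, C=2: +11·20° lon, +2·10° lat → SW at lon 40°, lat -70°.
Square 5, 4: +5·2° lon, +4·1° lat → SW at lon 50°, lat -66°.
Subsquare e=4, u=20: +4·0.0833333° lon, +20·0.0416667° lat → SW at lon 50.3333°, lat -65.1667°.
latitude -65.1667, longitude 50.3333.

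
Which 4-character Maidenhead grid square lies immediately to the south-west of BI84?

Longitude square 8; −1 → 7.
Latitude square 4; −1 → 3.

BI73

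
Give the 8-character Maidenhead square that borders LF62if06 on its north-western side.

LF62hf97

Longitude extended square 0; −1 → -1, wraps to 9, carry into subsquare.
Longitude subsquare i = 8; −1 → 7 = h.
Latitude extended square 6; +1 → 7.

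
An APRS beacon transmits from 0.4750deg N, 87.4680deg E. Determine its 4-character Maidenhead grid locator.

Add 180° to longitude and 90° to latitude: 267.47, 90.47.
Field: lon ⌊267.47/20⌋ = 13 → N; lat ⌊90.47/10⌋ = 9 → J.
Square: lon ⌊7.47/2⌋ = 3; lat ⌊0.47/1⌋ = 0.

NJ30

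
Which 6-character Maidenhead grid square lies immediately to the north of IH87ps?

IH87pt

Latitude subsquare s = 18; +1 → 19 = t.
The longitude characters are unchanged.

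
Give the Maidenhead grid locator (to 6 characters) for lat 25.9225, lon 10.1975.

Shift to the Maidenhead origin (180°W, 90°S): lon 190.1975, lat 115.9225.
Field: 190.1975/20 → 9 → J, 115.9225/10 → 11 → L; chars JL.
Square: 10.1975/2 → 5, 5.9225/1 → 5; chars 55.
Subsquare: 0.1975/0.0833333 → 2 → c, 0.9225/0.0416667 → 22 → w; chars cw.

JL55cw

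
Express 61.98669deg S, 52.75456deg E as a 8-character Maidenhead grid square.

Add 180° to longitude and 90° to latitude: 232.75456, 28.01331.
Field (20°×10°, letters A–R): lon ⌊232.75456/20⌋ = 11 → L; lat ⌊28.01331/10⌋ = 2 → C.
Square (2°×1°, digits 0–9): lon ⌊12.75456/2⌋ = 6; lat ⌊8.01331/1⌋ = 8.
Subsquare (5′×2.5′, letters a–x): lon ⌊0.75456/0.0833333⌋ = 9 → j; lat ⌊0.01331/0.0416667⌋ = 0 → a.
Extended square (30″×15″, digits 0–9): lon ⌊0.00456/0.00833333⌋ = 0; lat ⌊0.01331/0.00416667⌋ = 3.

LC68ja03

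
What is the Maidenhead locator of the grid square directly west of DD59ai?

DD49xi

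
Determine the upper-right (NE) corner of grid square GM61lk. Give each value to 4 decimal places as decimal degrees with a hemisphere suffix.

31.4583° N, 47.0000° W

Field G=6, M=12: +6·20° lon, +12·10° lat → SW at lon -60°, lat 30°.
Square 6, 1: +6·2° lon, +1·1° lat → SW at lon -48°, lat 31°.
Subsquare l=11, k=10: +11·0.0833333° lon, +10·0.0416667° lat → SW at lon -47.0833°, lat 31.4167°.
Cell spans 0.0833333° lon × 0.0416667° lat. NE corner is SW corner plus one full cell.
latitude 31.4583° N, longitude 47.0000° W.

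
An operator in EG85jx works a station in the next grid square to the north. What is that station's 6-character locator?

Latitude subsquare x = 23; +1 → 24, wraps to 0 = a, carry into square.
Latitude square 5; +1 → 6.
The longitude characters are unchanged.

EG86ja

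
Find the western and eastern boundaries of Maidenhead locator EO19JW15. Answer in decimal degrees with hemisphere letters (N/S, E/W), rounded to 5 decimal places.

Field E=4, O=14: +4·20° lon, +14·10° lat → SW at lon -100°, lat 50°.
Square 1, 9: +1·2° lon, +9·1° lat → SW at lon -98°, lat 59°.
Subsquare j=9, w=22: +9·0.0833333° lon, +22·0.0416667° lat → SW at lon -97.25°, lat 59.9167°.
Extended square 1, 5: +1·0.00833333° lon, +5·0.00416667° lat → SW at lon -97.2417°, lat 59.9375°.
Cell spans 0.00833333° lon × 0.00416667° lat.
west 97.24167° W, east 97.23333° W.

97.24167° W, 97.23333° W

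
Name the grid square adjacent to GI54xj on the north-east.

GI64ak

Longitude subsquare x = 23; +1 → 24, wraps to 0 = a, carry into square.
Longitude square 5; +1 → 6.
Latitude subsquare j = 9; +1 → 10 = k.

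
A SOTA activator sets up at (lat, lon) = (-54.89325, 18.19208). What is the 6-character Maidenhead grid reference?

JD95cc

Add 180° to longitude and 90° to latitude: 198.1921, 35.1067.
Field (20°×10°, letters A–R): lon ⌊198.1921/20⌋ = 9 → J; lat ⌊35.1067/10⌋ = 3 → D.
Square (2°×1°, digits 0–9): lon ⌊18.1921/2⌋ = 9; lat ⌊5.1067/1⌋ = 5.
Subsquare (5′×2.5′, letters a–x): lon ⌊0.1921/0.0833333⌋ = 2 → c; lat ⌊0.1067/0.0416667⌋ = 2 → c.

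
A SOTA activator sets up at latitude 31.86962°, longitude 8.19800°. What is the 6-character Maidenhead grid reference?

JM41cu

Offset from 180°W / 90°S: lon 188.1980°, lat 121.8696°.
Field: 188.1980/20 → 9 → J, 121.8696/10 → 12 → M; chars JM.
Square: 8.1980/2 → 4, 1.8696/1 → 1; chars 41.
Subsquare: 0.1980/0.0833333 → 2 → c, 0.8696/0.0416667 → 20 → u; chars cu.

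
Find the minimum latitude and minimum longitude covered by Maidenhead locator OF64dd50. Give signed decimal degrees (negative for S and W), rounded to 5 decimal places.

Field O=14, F=5: +14·20° lon, +5·10° lat → SW at lon 100°, lat -40°.
Square 6, 4: +6·2° lon, +4·1° lat → SW at lon 112°, lat -36°.
Subsquare d=3, d=3: +3·0.0833333° lon, +3·0.0416667° lat → SW at lon 112.25°, lat -35.875°.
Extended square 5, 0: +5·0.00833333° lon, +0·0.00416667° lat → SW at lon 112.292°, lat -35.875°.
latitude -35.87500, longitude 112.29167.

-35.87500, 112.29167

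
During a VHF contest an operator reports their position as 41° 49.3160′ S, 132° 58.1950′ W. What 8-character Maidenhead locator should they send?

Offset from 180°W / 90°S: lon 47.03008°, lat 48.17807°.
Field (20°×10°, letters A–R): lon ⌊47.03008/20⌋ = 2 → C; lat ⌊48.17807/10⌋ = 4 → E.
Square (2°×1°, digits 0–9): lon ⌊7.03008/2⌋ = 3; lat ⌊8.17807/1⌋ = 8.
Subsquare (5′×2.5′, letters a–x): lon ⌊1.03008/0.0833333⌋ = 12 → m; lat ⌊0.17807/0.0416667⌋ = 4 → e.
Extended square (30″×15″, digits 0–9): lon ⌊0.03008/0.00833333⌋ = 3; lat ⌊0.01140/0.00416667⌋ = 2.

CE38me32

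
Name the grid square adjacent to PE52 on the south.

Latitude square 2; −1 → 1.
The longitude characters are unchanged.

PE51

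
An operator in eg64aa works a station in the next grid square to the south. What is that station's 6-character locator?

EG63ax

Latitude subsquare a = 0; −1 → -1, wraps to 23 = x, carry into square.
Latitude square 4; −1 → 3.
The longitude characters are unchanged.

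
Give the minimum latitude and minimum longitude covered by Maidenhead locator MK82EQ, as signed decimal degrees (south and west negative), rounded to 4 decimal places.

Field M=12, K=10: +12·20° lon, +10·10° lat → SW at lon 60°, lat 10°.
Square 8, 2: +8·2° lon, +2·1° lat → SW at lon 76°, lat 12°.
Subsquare e=4, q=16: +4·0.0833333° lon, +16·0.0416667° lat → SW at lon 76.3333°, lat 12.6667°.
latitude 12.6667, longitude 76.3333.

12.6667, 76.3333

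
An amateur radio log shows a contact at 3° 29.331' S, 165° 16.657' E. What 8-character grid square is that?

RI26pm32

Add 180° to longitude and 90° to latitude: 345.27762, 86.51115.
Field: 345.27762/20 → 17 → R, 86.51115/10 → 8 → I; chars RI.
Square: 5.27762/2 → 2, 6.51115/1 → 6; chars 26.
Subsquare: 1.27762/0.0833333 → 15 → p, 0.51115/0.0416667 → 12 → m; chars pm.
Extended square: 0.02762/0.00833333 → 3, 0.01115/0.00416667 → 2; chars 32.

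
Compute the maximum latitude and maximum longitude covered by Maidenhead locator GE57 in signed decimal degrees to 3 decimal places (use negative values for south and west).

-42.000, -48.000

Field G=6, E=4: +6·20° lon, +4·10° lat → SW at lon -60°, lat -50°.
Square 5, 7: +5·2° lon, +7·1° lat → SW at lon -50°, lat -43°.
Cell spans 2° lon × 1° lat. NE corner is SW corner plus one full cell.
latitude -42.000, longitude -48.000.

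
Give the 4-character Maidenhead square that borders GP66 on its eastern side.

Longitude square 6; +1 → 7.
The latitude characters are unchanged.

GP76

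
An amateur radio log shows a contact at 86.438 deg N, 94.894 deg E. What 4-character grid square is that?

NR76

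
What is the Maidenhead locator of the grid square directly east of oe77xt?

OE87at

Longitude subsquare x = 23; +1 → 24, wraps to 0 = a, carry into square.
Longitude square 7; +1 → 8.
The latitude characters are unchanged.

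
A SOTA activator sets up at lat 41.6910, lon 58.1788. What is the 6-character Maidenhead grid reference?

LN91cq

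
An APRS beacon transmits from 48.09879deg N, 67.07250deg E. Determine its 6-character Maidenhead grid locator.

Add 180° to longitude and 90° to latitude: 247.0725, 138.0988.
Field (20°×10°, letters A–R): lon ⌊247.0725/20⌋ = 12 → M; lat ⌊138.0988/10⌋ = 13 → N.
Square (2°×1°, digits 0–9): lon ⌊7.0725/2⌋ = 3; lat ⌊8.0988/1⌋ = 8.
Subsquare (5′×2.5′, letters a–x): lon ⌊1.0725/0.0833333⌋ = 12 → m; lat ⌊0.0988/0.0416667⌋ = 2 → c.

MN38mc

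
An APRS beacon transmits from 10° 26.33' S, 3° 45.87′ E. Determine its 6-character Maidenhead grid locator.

Add 180° to longitude and 90° to latitude: 183.7645, 79.5612.
Field (20°×10°, letters A–R): lon ⌊183.7645/20⌋ = 9 → J; lat ⌊79.5612/10⌋ = 7 → H.
Square (2°×1°, digits 0–9): lon ⌊3.7645/2⌋ = 1; lat ⌊9.5612/1⌋ = 9.
Subsquare (5′×2.5′, letters a–x): lon ⌊1.7645/0.0833333⌋ = 21 → v; lat ⌊0.5612/0.0416667⌋ = 13 → n.

JH19vn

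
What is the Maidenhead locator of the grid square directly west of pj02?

Longitude square 0; −1 → -1, wraps to 9, carry into field.
Longitude field P = 15; −1 → 14 = O.
The latitude characters are unchanged.

OJ92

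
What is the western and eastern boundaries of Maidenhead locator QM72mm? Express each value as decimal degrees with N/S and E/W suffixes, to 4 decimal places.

155.0000° E, 155.0833° E

Field Q=16, M=12: +16·20° lon, +12·10° lat → SW at lon 140°, lat 30°.
Square 7, 2: +7·2° lon, +2·1° lat → SW at lon 154°, lat 32°.
Subsquare m=12, m=12: +12·0.0833333° lon, +12·0.0416667° lat → SW at lon 155°, lat 32.5°.
Cell spans 0.0833333° lon × 0.0416667° lat.
west 155.0000° E, east 155.0833° E.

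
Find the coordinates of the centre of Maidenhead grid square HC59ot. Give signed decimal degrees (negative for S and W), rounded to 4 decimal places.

-60.1875, -28.7917

Field H=7, C=2: +7·20° lon, +2·10° lat → SW at lon -40°, lat -70°.
Square 5, 9: +5·2° lon, +9·1° lat → SW at lon -30°, lat -61°.
Subsquare o=14, t=19: +14·0.0833333° lon, +19·0.0416667° lat → SW at lon -28.8333°, lat -60.2083°.
Cell spans 0.0833333° lon × 0.0416667° lat. Centre is SW corner plus half of each.
latitude -60.1875, longitude -28.7917.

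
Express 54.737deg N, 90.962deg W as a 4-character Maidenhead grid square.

EO44

Offset from 180°W / 90°S: lon 89.04°, lat 144.74°.
Field: lon ⌊89.04/20⌋ = 4 → E; lat ⌊144.74/10⌋ = 14 → O.
Square: lon ⌊9.04/2⌋ = 4; lat ⌊4.74/1⌋ = 4.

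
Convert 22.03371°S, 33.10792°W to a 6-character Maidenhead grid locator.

HG37kx

Add 180° to longitude and 90° to latitude: 146.8921, 67.9663.
Field: 146.8921/20 → 7 → H, 67.9663/10 → 6 → G; chars HG.
Square: 6.8921/2 → 3, 7.9663/1 → 7; chars 37.
Subsquare: 0.8921/0.0833333 → 10 → k, 0.9663/0.0416667 → 23 → x; chars kx.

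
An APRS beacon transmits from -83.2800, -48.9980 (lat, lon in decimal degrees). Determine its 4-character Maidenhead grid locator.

Add 180° to longitude and 90° to latitude: 131.00, 6.72.
Field (20°×10°, letters A–R): lon ⌊131.00/20⌋ = 6 → G; lat ⌊6.72/10⌋ = 0 → A.
Square (2°×1°, digits 0–9): lon ⌊11.00/2⌋ = 5; lat ⌊6.72/1⌋ = 6.

GA56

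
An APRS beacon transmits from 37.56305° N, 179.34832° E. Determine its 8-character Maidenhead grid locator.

RM97qn15

Shift to the Maidenhead origin (180°W, 90°S): lon 359.34832, lat 127.56305.
Field (20°×10°, letters A–R): lon ⌊359.34832/20⌋ = 17 → R; lat ⌊127.56305/10⌋ = 12 → M.
Square (2°×1°, digits 0–9): lon ⌊19.34832/2⌋ = 9; lat ⌊7.56305/1⌋ = 7.
Subsquare (5′×2.5′, letters a–x): lon ⌊1.34832/0.0833333⌋ = 16 → q; lat ⌊0.56305/0.0416667⌋ = 13 → n.
Extended square (30″×15″, digits 0–9): lon ⌊0.01499/0.00833333⌋ = 1; lat ⌊0.02138/0.00416667⌋ = 5.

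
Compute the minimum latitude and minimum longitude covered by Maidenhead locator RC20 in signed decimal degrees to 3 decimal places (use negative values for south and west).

Field R=17, C=2: +17·20° lon, +2·10° lat → SW at lon 160°, lat -70°.
Square 2, 0: +2·2° lon, +0·1° lat → SW at lon 164°, lat -70°.
latitude -70.000, longitude 164.000.

-70.000, 164.000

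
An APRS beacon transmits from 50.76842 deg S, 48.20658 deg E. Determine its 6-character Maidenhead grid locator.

LD49cf

Shift to the Maidenhead origin (180°W, 90°S): lon 228.2066, lat 39.2316.
Field: 228.2066/20 → 11 → L, 39.2316/10 → 3 → D; chars LD.
Square: 8.2066/2 → 4, 9.2316/1 → 9; chars 49.
Subsquare: 0.2066/0.0833333 → 2 → c, 0.2316/0.0416667 → 5 → f; chars cf.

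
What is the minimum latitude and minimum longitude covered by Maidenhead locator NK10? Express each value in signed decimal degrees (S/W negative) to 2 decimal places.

Field N=13, K=10: +13·20° lon, +10·10° lat → SW at lon 80°, lat 10°.
Square 1, 0: +1·2° lon, +0·1° lat → SW at lon 82°, lat 10°.
latitude 10.00, longitude 82.00.

10.00, 82.00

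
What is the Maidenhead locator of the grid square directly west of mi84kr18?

Longitude extended square 1; −1 → 0.
The latitude characters are unchanged.

MI84kr08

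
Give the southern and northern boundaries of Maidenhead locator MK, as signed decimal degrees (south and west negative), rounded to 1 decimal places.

10.0, 20.0

Field M=12, K=10: +12·20° lon, +10·10° lat → SW at lon 60°, lat 10°.
Cell spans 20° lon × 10° lat.
south 10.0, north 20.0.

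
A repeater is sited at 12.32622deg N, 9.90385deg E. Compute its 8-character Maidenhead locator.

JK42wh88

Offset from 180°W / 90°S: lon 189.90385°, lat 102.32622°.
Field: 189.90385/20 → 9 → J, 102.32622/10 → 10 → K; chars JK.
Square: 9.90385/2 → 4, 2.32622/1 → 2; chars 42.
Subsquare: 1.90385/0.0833333 → 22 → w, 0.32622/0.0416667 → 7 → h; chars wh.
Extended square: 0.07052/0.00833333 → 8, 0.03455/0.00416667 → 8; chars 88.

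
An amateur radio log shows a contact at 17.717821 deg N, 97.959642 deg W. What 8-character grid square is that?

EK17ar42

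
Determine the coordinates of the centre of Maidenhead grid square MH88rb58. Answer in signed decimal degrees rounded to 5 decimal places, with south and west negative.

Field M=12, H=7: +12·20° lon, +7·10° lat → SW at lon 60°, lat -20°.
Square 8, 8: +8·2° lon, +8·1° lat → SW at lon 76°, lat -12°.
Subsquare r=17, b=1: +17·0.0833333° lon, +1·0.0416667° lat → SW at lon 77.4167°, lat -11.9583°.
Extended square 5, 8: +5·0.00833333° lon, +8·0.00416667° lat → SW at lon 77.4583°, lat -11.925°.
Cell spans 0.00833333° lon × 0.00416667° lat. Centre is SW corner plus half of each.
latitude -11.92292, longitude 77.46250.

-11.92292, 77.46250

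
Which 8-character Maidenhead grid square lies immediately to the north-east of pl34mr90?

PL34nr01

Longitude extended square 9; +1 → 10, wraps to 0, carry into subsquare.
Longitude subsquare m = 12; +1 → 13 = n.
Latitude extended square 0; +1 → 1.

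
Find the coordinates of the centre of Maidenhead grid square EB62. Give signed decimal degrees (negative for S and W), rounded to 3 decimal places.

-77.500, -87.000

Field E=4, B=1: +4·20° lon, +1·10° lat → SW at lon -100°, lat -80°.
Square 6, 2: +6·2° lon, +2·1° lat → SW at lon -88°, lat -78°.
Cell spans 2° lon × 1° lat. Centre is SW corner plus half of each.
latitude -77.500, longitude -87.000.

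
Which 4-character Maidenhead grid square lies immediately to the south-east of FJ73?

Longitude square 7; +1 → 8.
Latitude square 3; −1 → 2.

FJ82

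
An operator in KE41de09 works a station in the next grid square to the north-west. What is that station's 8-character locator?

Longitude extended square 0; −1 → -1, wraps to 9, carry into subsquare.
Longitude subsquare d = 3; −1 → 2 = c.
Latitude extended square 9; +1 → 10, wraps to 0, carry into subsquare.
Latitude subsquare e = 4; +1 → 5 = f.

KE41cf90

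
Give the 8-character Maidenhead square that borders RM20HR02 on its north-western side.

Longitude extended square 0; −1 → -1, wraps to 9, carry into subsquare.
Longitude subsquare h = 7; −1 → 6 = g.
Latitude extended square 2; +1 → 3.

RM20gr93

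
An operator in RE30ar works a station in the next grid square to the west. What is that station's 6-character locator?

RE20xr

Longitude subsquare a = 0; −1 → -1, wraps to 23 = x, carry into square.
Longitude square 3; −1 → 2.
The latitude characters are unchanged.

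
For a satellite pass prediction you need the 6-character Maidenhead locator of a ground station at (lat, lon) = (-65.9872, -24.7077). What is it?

Shift to the Maidenhead origin (180°W, 90°S): lon 155.2923, lat 24.0128.
Field (20°×10°, letters A–R): 155.2923/20 → 7 → H, 24.0128/10 → 2 → C; chars HC.
Square (2°×1°, digits 0–9): 15.2923/2 → 7, 4.0128/1 → 4; chars 74.
Subsquare (5′×2.5′, letters a–x): 1.2923/0.0833333 → 15 → p, 0.0128/0.0416667 → 0 → a; chars pa.

HC74pa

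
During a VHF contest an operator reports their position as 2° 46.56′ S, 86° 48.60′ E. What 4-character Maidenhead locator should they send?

Add 180° to longitude and 90° to latitude: 266.81, 87.22.
Field (20°×10°, letters A–R): lon ⌊266.81/20⌋ = 13 → N; lat ⌊87.22/10⌋ = 8 → I.
Square (2°×1°, digits 0–9): lon ⌊6.81/2⌋ = 3; lat ⌊7.22/1⌋ = 7.

NI37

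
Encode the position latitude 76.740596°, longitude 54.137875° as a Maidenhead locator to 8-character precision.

LQ76br67

Offset from 180°W / 90°S: lon 234.13788°, lat 166.74060°.
Field: lon ⌊234.13788/20⌋ = 11 → L; lat ⌊166.74060/10⌋ = 16 → Q.
Square: lon ⌊14.13788/2⌋ = 7; lat ⌊6.74060/1⌋ = 6.
Subsquare: lon ⌊0.13788/0.0833333⌋ = 1 → b; lat ⌊0.74060/0.0416667⌋ = 17 → r.
Extended square: lon ⌊0.05454/0.00833333⌋ = 6; lat ⌊0.03226/0.00416667⌋ = 7.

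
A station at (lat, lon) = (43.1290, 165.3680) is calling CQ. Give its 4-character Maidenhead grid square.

Add 180° to longitude and 90° to latitude: 345.37, 133.13.
Field (20°×10°, letters A–R): lon ⌊345.37/20⌋ = 17 → R; lat ⌊133.13/10⌋ = 13 → N.
Square (2°×1°, digits 0–9): lon ⌊5.37/2⌋ = 2; lat ⌊3.13/1⌋ = 3.

RN23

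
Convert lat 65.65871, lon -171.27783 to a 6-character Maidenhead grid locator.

AP45ip

Shift to the Maidenhead origin (180°W, 90°S): lon 8.7222, lat 155.6587.
Field: lon ⌊8.7222/20⌋ = 0 → A; lat ⌊155.6587/10⌋ = 15 → P.
Square: lon ⌊8.7222/2⌋ = 4; lat ⌊5.6587/1⌋ = 5.
Subsquare: lon ⌊0.7222/0.0833333⌋ = 8 → i; lat ⌊0.6587/0.0416667⌋ = 15 → p.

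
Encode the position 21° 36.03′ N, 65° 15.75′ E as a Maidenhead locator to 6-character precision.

ML21po

Offset from 180°W / 90°S: lon 245.2625°, lat 111.6005°.
Field: 245.2625/20 → 12 → M, 111.6005/10 → 11 → L; chars ML.
Square: 5.2625/2 → 2, 1.6005/1 → 1; chars 21.
Subsquare: 1.2625/0.0833333 → 15 → p, 0.6005/0.0416667 → 14 → o; chars po.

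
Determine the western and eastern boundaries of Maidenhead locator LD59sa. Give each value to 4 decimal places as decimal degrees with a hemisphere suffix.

51.5000° E, 51.5833° E

Field L=11, D=3: +11·20° lon, +3·10° lat → SW at lon 40°, lat -60°.
Square 5, 9: +5·2° lon, +9·1° lat → SW at lon 50°, lat -51°.
Subsquare s=18, a=0: +18·0.0833333° lon, +0·0.0416667° lat → SW at lon 51.5°, lat -51°.
Cell spans 0.0833333° lon × 0.0416667° lat.
west 51.5000° E, east 51.5833° E.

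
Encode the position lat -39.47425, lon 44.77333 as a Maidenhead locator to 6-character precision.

LF20jm

Add 180° to longitude and 90° to latitude: 224.7733, 50.5258.
Field: 224.7733/20 → 11 → L, 50.5258/10 → 5 → F; chars LF.
Square: 4.7733/2 → 2, 0.5258/1 → 0; chars 20.
Subsquare: 0.7733/0.0833333 → 9 → j, 0.5258/0.0416667 → 12 → m; chars jm.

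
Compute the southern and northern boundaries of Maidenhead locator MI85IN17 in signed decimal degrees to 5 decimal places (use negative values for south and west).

-4.42917, -4.42500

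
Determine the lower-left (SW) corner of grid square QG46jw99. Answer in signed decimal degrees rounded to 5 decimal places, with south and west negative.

Field Q=16, G=6: +16·20° lon, +6·10° lat → SW at lon 140°, lat -30°.
Square 4, 6: +4·2° lon, +6·1° lat → SW at lon 148°, lat -24°.
Subsquare j=9, w=22: +9·0.0833333° lon, +22·0.0416667° lat → SW at lon 148.75°, lat -23.0833°.
Extended square 9, 9: +9·0.00833333° lon, +9·0.00416667° lat → SW at lon 148.825°, lat -23.0458°.
latitude -23.04583, longitude 148.82500.

-23.04583, 148.82500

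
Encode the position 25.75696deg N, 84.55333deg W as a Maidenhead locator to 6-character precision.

Add 180° to longitude and 90° to latitude: 95.4467, 115.7570.
Field: lon ⌊95.4467/20⌋ = 4 → E; lat ⌊115.7570/10⌋ = 11 → L.
Square: lon ⌊15.4467/2⌋ = 7; lat ⌊5.7570/1⌋ = 5.
Subsquare: lon ⌊1.4467/0.0833333⌋ = 17 → r; lat ⌊0.7570/0.0416667⌋ = 18 → s.

EL75rs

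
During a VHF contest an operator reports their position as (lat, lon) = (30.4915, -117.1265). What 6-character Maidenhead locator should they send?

Offset from 180°W / 90°S: lon 62.8735°, lat 120.4915°.
Field (20°×10°, letters A–R): lon ⌊62.8735/20⌋ = 3 → D; lat ⌊120.4915/10⌋ = 12 → M.
Square (2°×1°, digits 0–9): lon ⌊2.8735/2⌋ = 1; lat ⌊0.4915/1⌋ = 0.
Subsquare (5′×2.5′, letters a–x): lon ⌊0.8735/0.0833333⌋ = 10 → k; lat ⌊0.4915/0.0416667⌋ = 11 → l.

DM10kl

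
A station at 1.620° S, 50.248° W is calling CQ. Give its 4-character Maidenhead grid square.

GI48

Offset from 180°W / 90°S: lon 129.75°, lat 88.38°.
Field: 129.75/20 → 6 → G, 88.38/10 → 8 → I; chars GI.
Square: 9.75/2 → 4, 8.38/1 → 8; chars 48.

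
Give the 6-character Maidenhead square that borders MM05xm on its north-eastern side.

Longitude subsquare x = 23; +1 → 24, wraps to 0 = a, carry into square.
Longitude square 0; +1 → 1.
Latitude subsquare m = 12; +1 → 13 = n.

MM15an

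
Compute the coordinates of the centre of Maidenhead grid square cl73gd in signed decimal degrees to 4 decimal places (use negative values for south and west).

23.1458, -125.4583

Field C=2, L=11: +2·20° lon, +11·10° lat → SW at lon -140°, lat 20°.
Square 7, 3: +7·2° lon, +3·1° lat → SW at lon -126°, lat 23°.
Subsquare g=6, d=3: +6·0.0833333° lon, +3·0.0416667° lat → SW at lon -125.5°, lat 23.125°.
Cell spans 0.0833333° lon × 0.0416667° lat. Centre is SW corner plus half of each.
latitude 23.1458, longitude -125.4583.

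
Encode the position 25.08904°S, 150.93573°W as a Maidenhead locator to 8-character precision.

BG44mv78

Add 180° to longitude and 90° to latitude: 29.06427, 64.91096.
Field (20°×10°, letters A–R): 29.06427/20 → 1 → B, 64.91096/10 → 6 → G; chars BG.
Square (2°×1°, digits 0–9): 9.06427/2 → 4, 4.91096/1 → 4; chars 44.
Subsquare (5′×2.5′, letters a–x): 1.06427/0.0833333 → 12 → m, 0.91096/0.0416667 → 21 → v; chars mv.
Extended square (30″×15″, digits 0–9): 0.06427/0.00833333 → 7, 0.03596/0.00416667 → 8; chars 78.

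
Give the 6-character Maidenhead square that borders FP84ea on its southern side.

FP83ex

Latitude subsquare a = 0; −1 → -1, wraps to 23 = x, carry into square.
Latitude square 4; −1 → 3.
The longitude characters are unchanged.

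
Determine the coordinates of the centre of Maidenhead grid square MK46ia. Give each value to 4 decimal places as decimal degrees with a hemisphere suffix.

Field M=12, K=10: +12·20° lon, +10·10° lat → SW at lon 60°, lat 10°.
Square 4, 6: +4·2° lon, +6·1° lat → SW at lon 68°, lat 16°.
Subsquare i=8, a=0: +8·0.0833333° lon, +0·0.0416667° lat → SW at lon 68.6667°, lat 16°.
Cell spans 0.0833333° lon × 0.0416667° lat. Centre is SW corner plus half of each.
latitude 16.0208° N, longitude 68.7083° E.

16.0208° N, 68.7083° E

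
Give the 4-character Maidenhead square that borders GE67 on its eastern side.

GE77

Longitude square 6; +1 → 7.
The latitude characters are unchanged.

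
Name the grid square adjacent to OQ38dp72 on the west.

OQ38dp62

Longitude extended square 7; −1 → 6.
The latitude characters are unchanged.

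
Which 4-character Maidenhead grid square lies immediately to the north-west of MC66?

MC57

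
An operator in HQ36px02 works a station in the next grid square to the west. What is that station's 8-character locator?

HQ36ox92

Longitude extended square 0; −1 → -1, wraps to 9, carry into subsquare.
Longitude subsquare p = 15; −1 → 14 = o.
The latitude characters are unchanged.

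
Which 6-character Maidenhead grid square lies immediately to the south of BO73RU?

BO73rt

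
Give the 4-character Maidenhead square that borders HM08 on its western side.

Longitude square 0; −1 → -1, wraps to 9, carry into field.
Longitude field H = 7; −1 → 6 = G.
The latitude characters are unchanged.

GM98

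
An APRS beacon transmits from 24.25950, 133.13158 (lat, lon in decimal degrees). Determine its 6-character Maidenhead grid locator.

PL64ng

Add 180° to longitude and 90° to latitude: 313.1316, 114.2595.
Field (20°×10°, letters A–R): 313.1316/20 → 15 → P, 114.2595/10 → 11 → L; chars PL.
Square (2°×1°, digits 0–9): 13.1316/2 → 6, 4.2595/1 → 4; chars 64.
Subsquare (5′×2.5′, letters a–x): 1.1316/0.0833333 → 13 → n, 0.2595/0.0416667 → 6 → g; chars ng.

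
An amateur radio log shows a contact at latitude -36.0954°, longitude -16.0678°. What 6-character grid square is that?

IF13xv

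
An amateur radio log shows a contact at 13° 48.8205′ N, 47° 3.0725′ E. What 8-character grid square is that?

Shift to the Maidenhead origin (180°W, 90°S): lon 227.05121, lat 103.81368.
Field (20°×10°, letters A–R): lon ⌊227.05121/20⌋ = 11 → L; lat ⌊103.81368/10⌋ = 10 → K.
Square (2°×1°, digits 0–9): lon ⌊7.05121/2⌋ = 3; lat ⌊3.81368/1⌋ = 3.
Subsquare (5′×2.5′, letters a–x): lon ⌊1.05121/0.0833333⌋ = 12 → m; lat ⌊0.81368/0.0416667⌋ = 19 → t.
Extended square (30″×15″, digits 0–9): lon ⌊0.05121/0.00833333⌋ = 6; lat ⌊0.02201/0.00416667⌋ = 5.

LK33mt65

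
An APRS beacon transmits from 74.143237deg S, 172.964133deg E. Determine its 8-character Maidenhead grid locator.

Offset from 180°W / 90°S: lon 352.96413°, lat 15.85676°.
Field (20°×10°, letters A–R): 352.96413/20 → 17 → R, 15.85676/10 → 1 → B; chars RB.
Square (2°×1°, digits 0–9): 12.96413/2 → 6, 5.85676/1 → 5; chars 65.
Subsquare (5′×2.5′, letters a–x): 0.96413/0.0833333 → 11 → l, 0.85676/0.0416667 → 20 → u; chars lu.
Extended square (30″×15″, digits 0–9): 0.04747/0.00833333 → 5, 0.02343/0.00416667 → 5; chars 55.

RB65lu55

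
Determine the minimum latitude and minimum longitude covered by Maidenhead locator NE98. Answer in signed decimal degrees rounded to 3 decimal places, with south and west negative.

Field N=13, E=4: +13·20° lon, +4·10° lat → SW at lon 80°, lat -50°.
Square 9, 8: +9·2° lon, +8·1° lat → SW at lon 98°, lat -42°.
latitude -42.000, longitude 98.000.

-42.000, 98.000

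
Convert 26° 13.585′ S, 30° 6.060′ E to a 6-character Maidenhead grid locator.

KG53bs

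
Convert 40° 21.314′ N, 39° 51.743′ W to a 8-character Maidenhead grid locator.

Shift to the Maidenhead origin (180°W, 90°S): lon 140.13762, lat 130.35523.
Field (20°×10°, letters A–R): lon ⌊140.13762/20⌋ = 7 → H; lat ⌊130.35523/10⌋ = 13 → N.
Square (2°×1°, digits 0–9): lon ⌊0.13762/2⌋ = 0; lat ⌊0.35523/1⌋ = 0.
Subsquare (5′×2.5′, letters a–x): lon ⌊0.13762/0.0833333⌋ = 1 → b; lat ⌊0.35523/0.0416667⌋ = 8 → i.
Extended square (30″×15″, digits 0–9): lon ⌊0.05428/0.00833333⌋ = 6; lat ⌊0.02190/0.00416667⌋ = 5.

HN00bi65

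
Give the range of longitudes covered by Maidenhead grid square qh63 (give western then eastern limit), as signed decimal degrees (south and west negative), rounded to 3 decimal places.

152.000, 154.000

Field Q=16, H=7: +16·20° lon, +7·10° lat → SW at lon 140°, lat -20°.
Square 6, 3: +6·2° lon, +3·1° lat → SW at lon 152°, lat -17°.
Cell spans 2° lon × 1° lat.
west 152.000, east 154.000.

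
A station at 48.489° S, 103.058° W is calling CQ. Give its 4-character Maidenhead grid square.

DE81

Shift to the Maidenhead origin (180°W, 90°S): lon 76.94, lat 41.51.
Field: 76.94/20 → 3 → D, 41.51/10 → 4 → E; chars DE.
Square: 16.94/2 → 8, 1.51/1 → 1; chars 81.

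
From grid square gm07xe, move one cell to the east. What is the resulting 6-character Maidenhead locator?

GM17ae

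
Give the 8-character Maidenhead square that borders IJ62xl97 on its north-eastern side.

IJ72al08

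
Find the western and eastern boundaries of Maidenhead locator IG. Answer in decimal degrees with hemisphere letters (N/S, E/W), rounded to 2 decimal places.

Field I=8, G=6: +8·20° lon, +6·10° lat → SW at lon -20°, lat -30°.
Cell spans 20° lon × 10° lat.
west 20.00° W, east 0.00° E.

20.00° W, 0.00° E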